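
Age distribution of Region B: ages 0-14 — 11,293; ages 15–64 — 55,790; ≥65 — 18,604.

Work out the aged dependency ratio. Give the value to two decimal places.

Old-age dependency ratio: 33.35

Old-age dependency ratio = 18,604 / 55,790 × 100 = 33.35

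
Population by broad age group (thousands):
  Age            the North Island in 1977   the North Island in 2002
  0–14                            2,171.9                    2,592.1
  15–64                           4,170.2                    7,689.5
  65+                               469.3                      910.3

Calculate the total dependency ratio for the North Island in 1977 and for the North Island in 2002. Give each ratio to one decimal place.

the North Island in 1977: 63.3
the North Island in 2002: 45.5

the North Island in 1977: (2,171.9 + 469.3) / 4,170.2 × 100 = 2,641.2 / 4,170.2 × 100 = 63.3
the North Island in 2002: (2,592.1 + 910.3) / 7,689.5 × 100 = 3,502.4 / 7,689.5 × 100 = 45.5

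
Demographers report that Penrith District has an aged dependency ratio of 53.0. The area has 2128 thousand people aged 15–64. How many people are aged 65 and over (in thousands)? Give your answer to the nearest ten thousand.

Old-age dependency ratio = elderly / working-age × 100
53.0 = E / 2128 × 100
⇒ 1130

Aged 65 and over: 1130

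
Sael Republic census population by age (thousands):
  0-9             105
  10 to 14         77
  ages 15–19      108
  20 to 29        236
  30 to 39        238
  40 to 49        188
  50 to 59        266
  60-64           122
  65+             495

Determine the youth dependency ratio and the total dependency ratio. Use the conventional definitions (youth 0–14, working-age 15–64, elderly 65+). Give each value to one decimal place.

Youth dependency ratio: 15.7
Total dependency ratio: 58.5

0–14: 105 + 77 = 182
15–64: 108 + 236 + 238 + 188 + 266 + 122 = 1,158
65+: 495
Youth dependency ratio = 182 / 1,158 × 100 = 15.7
Total dependency ratio = (182 + 495) / 1,158 × 100 = 677 / 1,158 × 100 = 58.5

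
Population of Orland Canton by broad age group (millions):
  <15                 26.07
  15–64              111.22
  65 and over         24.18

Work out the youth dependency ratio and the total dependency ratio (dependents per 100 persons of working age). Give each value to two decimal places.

Youth dependency ratio = 26.07 / 111.22 × 100 = 23.44
Total dependency ratio = (26.07 + 24.18) / 111.22 × 100 = 50.25 / 111.22 × 100 = 45.18

Youth dependency ratio: 23.44
Total dependency ratio: 45.18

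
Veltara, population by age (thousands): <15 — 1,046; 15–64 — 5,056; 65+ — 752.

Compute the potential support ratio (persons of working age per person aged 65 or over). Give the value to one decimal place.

Potential support ratio = 5,056 / 752 = 6.7

Potential support ratio: 6.7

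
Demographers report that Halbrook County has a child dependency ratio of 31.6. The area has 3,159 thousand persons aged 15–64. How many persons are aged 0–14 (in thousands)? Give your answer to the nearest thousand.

Youth dependency ratio = youth / working-age × 100
31.6 = Y / 3,159 × 100
⇒ 998

Aged 0–14: 998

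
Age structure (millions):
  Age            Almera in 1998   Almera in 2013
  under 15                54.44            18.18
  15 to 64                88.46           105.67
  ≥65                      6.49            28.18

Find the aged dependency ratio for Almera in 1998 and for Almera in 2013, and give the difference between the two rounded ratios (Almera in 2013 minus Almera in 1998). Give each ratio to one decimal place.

Almera in 1998: 7.3
Almera in 2013: 26.7
Difference: +19.4

Almera in 1998: 6.49 / 88.46 × 100 = 7.3
Almera in 2013: 28.18 / 105.67 × 100 = 26.7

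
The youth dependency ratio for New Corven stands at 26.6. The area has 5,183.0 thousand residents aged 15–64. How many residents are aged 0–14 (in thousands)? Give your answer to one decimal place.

Youth dependency ratio = youth / working-age × 100
26.6 = Y / 5,183.0 × 100
⇒ 1,378.7

Aged 0–14: 1,378.7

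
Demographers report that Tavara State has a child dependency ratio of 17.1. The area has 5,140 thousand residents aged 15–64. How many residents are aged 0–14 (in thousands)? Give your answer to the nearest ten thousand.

Youth dependency ratio = youth / working-age × 100
17.1 = Y / 5,140 × 100
⇒ 880

Aged 0–14: 880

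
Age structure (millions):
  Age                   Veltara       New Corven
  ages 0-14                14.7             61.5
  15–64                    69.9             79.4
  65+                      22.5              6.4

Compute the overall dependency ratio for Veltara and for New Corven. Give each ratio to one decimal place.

Veltara: (14.7 + 22.5) / 69.9 × 100 = 37.2 / 69.9 × 100 = 53.2
New Corven: (61.5 + 6.4) / 79.4 × 100 = 67.9 / 79.4 × 100 = 85.5

Veltara: 53.2
New Corven: 85.5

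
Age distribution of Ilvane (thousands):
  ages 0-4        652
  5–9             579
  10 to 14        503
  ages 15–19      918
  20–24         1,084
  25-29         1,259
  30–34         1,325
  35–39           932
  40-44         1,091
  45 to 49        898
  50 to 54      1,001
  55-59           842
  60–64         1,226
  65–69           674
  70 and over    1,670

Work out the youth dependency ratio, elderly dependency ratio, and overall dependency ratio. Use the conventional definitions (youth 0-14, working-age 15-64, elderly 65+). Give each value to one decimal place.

0–14: 652 + 579 + 503 = 1,734
15–64: 918 + 1,084 + 1,259 + 1,325 + 932 + 1,091 + 898 + 1,001 + 842 + 1,226 = 10,576
65+: 674 + 1,670 = 2,344
Youth dependency ratio = 1,734 / 10,576 × 100 = 16.4
Old-age dependency ratio = 2,344 / 10,576 × 100 = 22.2
Total dependency ratio = (1,734 + 2,344) / 10,576 × 100 = 4,078 / 10,576 × 100 = 38.6

Youth dependency ratio: 16.4
Old-age dependency ratio: 22.2
Total dependency ratio: 38.6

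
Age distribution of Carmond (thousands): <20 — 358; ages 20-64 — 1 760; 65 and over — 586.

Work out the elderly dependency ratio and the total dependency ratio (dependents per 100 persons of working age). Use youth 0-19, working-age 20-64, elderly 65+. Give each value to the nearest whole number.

Old-age dependency ratio = 586 / 1 760 × 100 = 33
Total dependency ratio = (358 + 586) / 1 760 × 100 = 944 / 1 760 × 100 = 54

Old-age dependency ratio: 33
Total dependency ratio: 54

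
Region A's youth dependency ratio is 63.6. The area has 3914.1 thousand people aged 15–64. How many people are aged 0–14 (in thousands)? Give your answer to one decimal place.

Youth dependency ratio = youth / working-age × 100
63.6 = Y / 3914.1 × 100
⇒ 2489.4

Aged 0–14: 2489.4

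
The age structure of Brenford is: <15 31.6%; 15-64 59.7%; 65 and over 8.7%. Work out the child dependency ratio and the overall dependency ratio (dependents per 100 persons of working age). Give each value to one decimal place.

Youth dependency ratio: 52.9
Total dependency ratio: 67.5

Youth dependency ratio = 31.6 / 59.7 × 100 = 52.9
Total dependency ratio = (31.6 + 8.7) / 59.7 × 100 = 40.3 / 59.7 × 100 = 67.5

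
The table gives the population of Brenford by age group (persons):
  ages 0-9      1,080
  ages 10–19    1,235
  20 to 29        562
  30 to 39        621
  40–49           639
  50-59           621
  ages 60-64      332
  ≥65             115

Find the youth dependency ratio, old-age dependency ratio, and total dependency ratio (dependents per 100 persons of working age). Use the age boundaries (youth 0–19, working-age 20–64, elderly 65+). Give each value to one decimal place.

0–19: 1,080 + 1,235 = 2,315
20–64: 562 + 621 + 639 + 621 + 332 = 2,775
65+: 115
Youth dependency ratio = 2,315 / 2,775 × 100 = 83.4
Old-age dependency ratio = 115 / 2,775 × 100 = 4.1
Total dependency ratio = (2,315 + 115) / 2,775 × 100 = 2,430 / 2,775 × 100 = 87.6

Youth dependency ratio: 83.4
Old-age dependency ratio: 4.1
Total dependency ratio: 87.6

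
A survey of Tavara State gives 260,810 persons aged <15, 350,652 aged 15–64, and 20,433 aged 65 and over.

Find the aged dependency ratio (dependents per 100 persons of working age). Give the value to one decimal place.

Old-age dependency ratio: 5.8

Old-age dependency ratio = 20,433 / 350,652 × 100 = 5.8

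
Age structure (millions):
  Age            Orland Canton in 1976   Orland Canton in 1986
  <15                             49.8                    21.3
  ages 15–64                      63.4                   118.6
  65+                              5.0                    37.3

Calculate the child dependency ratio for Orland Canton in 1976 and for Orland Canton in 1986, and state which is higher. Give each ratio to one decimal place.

Orland Canton in 1976: 49.8 / 63.4 × 100 = 78.5
Orland Canton in 1986: 21.3 / 118.6 × 100 = 18.0

Orland Canton in 1976: 78.5
Orland Canton in 1986: 18.0
Higher: Orland Canton in 1976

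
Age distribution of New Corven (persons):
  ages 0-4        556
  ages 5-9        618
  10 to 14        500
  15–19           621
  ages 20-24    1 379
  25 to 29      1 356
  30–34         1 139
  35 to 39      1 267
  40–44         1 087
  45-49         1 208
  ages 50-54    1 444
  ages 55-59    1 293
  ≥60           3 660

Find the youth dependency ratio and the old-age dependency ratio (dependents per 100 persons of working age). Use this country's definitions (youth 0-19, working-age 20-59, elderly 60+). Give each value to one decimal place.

Youth dependency ratio: 22.6
Old-age dependency ratio: 36.0

0–19: 556 + 618 + 500 + 621 = 2 295
20–59: 1 379 + 1 356 + 1 139 + 1 267 + 1 087 + 1 208 + 1 444 + 1 293 = 10 173
60+: 3 660
Youth dependency ratio = 2 295 / 10 173 × 100 = 22.6
Old-age dependency ratio = 3 660 / 10 173 × 100 = 36.0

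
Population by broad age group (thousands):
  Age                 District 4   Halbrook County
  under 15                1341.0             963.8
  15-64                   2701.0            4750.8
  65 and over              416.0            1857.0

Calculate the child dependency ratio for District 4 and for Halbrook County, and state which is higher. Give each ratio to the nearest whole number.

District 4: 1341.0 / 2701.0 × 100 = 50
Halbrook County: 963.8 / 4750.8 × 100 = 20

District 4: 50
Halbrook County: 20
Higher: District 4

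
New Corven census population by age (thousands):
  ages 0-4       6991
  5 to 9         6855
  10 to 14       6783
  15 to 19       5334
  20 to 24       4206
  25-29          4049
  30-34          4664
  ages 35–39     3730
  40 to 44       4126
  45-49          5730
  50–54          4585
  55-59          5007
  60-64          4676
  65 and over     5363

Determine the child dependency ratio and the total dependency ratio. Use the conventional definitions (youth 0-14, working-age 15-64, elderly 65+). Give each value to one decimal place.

0–14: 6991 + 6855 + 6783 = 20629
15–64: 5334 + 4206 + 4049 + 4664 + 3730 + 4126 + 5730 + 4585 + 5007 + 4676 = 46107
65+: 5363
Youth dependency ratio = 20629 / 46107 × 100 = 44.7
Total dependency ratio = (20629 + 5363) / 46107 × 100 = 25992 / 46107 × 100 = 56.4

Youth dependency ratio: 44.7
Total dependency ratio: 56.4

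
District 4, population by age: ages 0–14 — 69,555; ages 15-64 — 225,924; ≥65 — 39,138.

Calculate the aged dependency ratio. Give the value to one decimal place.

Old-age dependency ratio: 17.3

Old-age dependency ratio = 39,138 / 225,924 × 100 = 17.3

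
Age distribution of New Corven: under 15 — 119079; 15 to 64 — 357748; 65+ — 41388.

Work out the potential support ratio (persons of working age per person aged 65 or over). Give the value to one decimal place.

Potential support ratio = 357748 / 41388 = 8.6

Potential support ratio: 8.6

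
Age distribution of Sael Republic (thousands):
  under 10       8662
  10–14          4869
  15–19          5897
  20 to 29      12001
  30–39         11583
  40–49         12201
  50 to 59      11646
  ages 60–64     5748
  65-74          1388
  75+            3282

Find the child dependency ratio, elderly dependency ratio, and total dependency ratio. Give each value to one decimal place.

Youth dependency ratio: 22.9
Old-age dependency ratio: 7.9
Total dependency ratio: 30.8

0–14: 8662 + 4869 = 13531
15–64: 5897 + 12001 + 11583 + 12201 + 11646 + 5748 = 59076
65+: 1388 + 3282 = 4670
Youth dependency ratio = 13531 / 59076 × 100 = 22.9
Old-age dependency ratio = 4670 / 59076 × 100 = 7.9
Total dependency ratio = (13531 + 4670) / 59076 × 100 = 18201 / 59076 × 100 = 30.8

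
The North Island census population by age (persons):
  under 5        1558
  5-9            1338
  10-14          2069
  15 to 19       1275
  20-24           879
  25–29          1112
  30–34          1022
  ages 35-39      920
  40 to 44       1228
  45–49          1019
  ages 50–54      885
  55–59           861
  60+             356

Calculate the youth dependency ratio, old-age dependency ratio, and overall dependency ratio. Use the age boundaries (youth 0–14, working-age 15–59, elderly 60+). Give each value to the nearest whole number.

0–14: 1558 + 1338 + 2069 = 4965
15–59: 1275 + 879 + 1112 + 1022 + 920 + 1228 + 1019 + 885 + 861 = 9201
60+: 356
Youth dependency ratio = 4965 / 9201 × 100 = 54
Old-age dependency ratio = 356 / 9201 × 100 = 4
Total dependency ratio = (4965 + 356) / 9201 × 100 = 5321 / 9201 × 100 = 58

Youth dependency ratio: 54
Old-age dependency ratio: 4
Total dependency ratio: 58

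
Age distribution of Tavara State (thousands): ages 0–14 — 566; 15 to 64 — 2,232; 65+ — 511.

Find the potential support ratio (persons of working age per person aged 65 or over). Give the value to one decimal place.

Potential support ratio: 4.4

Potential support ratio = 2,232 / 511 = 4.4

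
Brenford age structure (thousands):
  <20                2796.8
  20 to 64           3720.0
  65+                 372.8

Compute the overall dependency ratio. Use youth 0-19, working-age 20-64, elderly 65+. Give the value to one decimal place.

Total dependency ratio: 85.2

Total dependency ratio = (2796.8 + 372.8) / 3720.0 × 100 = 3169.6 / 3720.0 × 100 = 85.2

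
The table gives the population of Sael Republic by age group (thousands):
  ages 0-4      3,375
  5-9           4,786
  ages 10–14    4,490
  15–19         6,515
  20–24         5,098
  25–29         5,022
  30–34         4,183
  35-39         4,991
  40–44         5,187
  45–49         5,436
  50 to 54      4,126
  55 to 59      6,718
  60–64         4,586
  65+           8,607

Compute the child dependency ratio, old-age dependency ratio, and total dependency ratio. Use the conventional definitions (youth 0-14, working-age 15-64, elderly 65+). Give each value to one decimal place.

Youth dependency ratio: 24.4
Old-age dependency ratio: 16.6
Total dependency ratio: 41.0

0–14: 3,375 + 4,786 + 4,490 = 12,651
15–64: 6,515 + 5,098 + 5,022 + 4,183 + 4,991 + 5,187 + 5,436 + 4,126 + 6,718 + 4,586 = 51,862
65+: 8,607
Youth dependency ratio = 12,651 / 51,862 × 100 = 24.4
Old-age dependency ratio = 8,607 / 51,862 × 100 = 16.6
Total dependency ratio = (12,651 + 8,607) / 51,862 × 100 = 21,258 / 51,862 × 100 = 41.0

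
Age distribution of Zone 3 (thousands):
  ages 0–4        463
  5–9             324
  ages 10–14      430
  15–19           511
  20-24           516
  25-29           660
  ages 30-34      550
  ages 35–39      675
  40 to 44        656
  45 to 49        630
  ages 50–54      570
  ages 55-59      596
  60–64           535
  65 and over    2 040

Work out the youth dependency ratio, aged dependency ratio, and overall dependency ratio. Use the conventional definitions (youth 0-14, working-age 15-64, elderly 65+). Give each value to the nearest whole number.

0–14: 463 + 324 + 430 = 1 217
15–64: 511 + 516 + 660 + 550 + 675 + 656 + 630 + 570 + 596 + 535 = 5 899
65+: 2 040
Youth dependency ratio = 1 217 / 5 899 × 100 = 21
Old-age dependency ratio = 2 040 / 5 899 × 100 = 35
Total dependency ratio = (1 217 + 2 040) / 5 899 × 100 = 3 257 / 5 899 × 100 = 55

Youth dependency ratio: 21
Old-age dependency ratio: 35
Total dependency ratio: 55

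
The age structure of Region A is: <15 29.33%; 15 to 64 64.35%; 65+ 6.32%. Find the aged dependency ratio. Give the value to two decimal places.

Old-age dependency ratio = 6.32 / 64.35 × 100 = 9.82

Old-age dependency ratio: 9.82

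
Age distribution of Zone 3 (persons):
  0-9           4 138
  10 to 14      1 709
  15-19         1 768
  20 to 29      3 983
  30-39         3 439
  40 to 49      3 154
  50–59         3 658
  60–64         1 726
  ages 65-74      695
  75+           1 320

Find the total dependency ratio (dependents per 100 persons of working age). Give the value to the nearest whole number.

Total dependency ratio: 44

0–14: 4 138 + 1 709 = 5 847
15–64: 1 768 + 3 983 + 3 439 + 3 154 + 3 658 + 1 726 = 17 728
65+: 695 + 1 320 = 2 015
Total dependency ratio = (5 847 + 2 015) / 17 728 × 100 = 7 862 / 17 728 × 100 = 44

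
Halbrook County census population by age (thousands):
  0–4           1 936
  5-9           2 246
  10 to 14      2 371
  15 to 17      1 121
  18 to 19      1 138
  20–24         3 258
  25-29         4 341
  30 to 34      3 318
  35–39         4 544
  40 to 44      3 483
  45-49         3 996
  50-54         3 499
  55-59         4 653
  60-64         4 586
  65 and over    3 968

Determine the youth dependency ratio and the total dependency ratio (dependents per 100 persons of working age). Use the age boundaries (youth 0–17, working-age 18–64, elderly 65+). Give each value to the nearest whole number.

Youth dependency ratio: 21
Total dependency ratio: 32

0–17: 1 936 + 2 246 + 2 371 + 1 121 = 7 674
18–64: 1 138 + 3 258 + 4 341 + 3 318 + 4 544 + 3 483 + 3 996 + 3 499 + 4 653 + 4 586 = 36 816
65+: 3 968
Youth dependency ratio = 7 674 / 36 816 × 100 = 21
Total dependency ratio = (7 674 + 3 968) / 36 816 × 100 = 11 642 / 36 816 × 100 = 32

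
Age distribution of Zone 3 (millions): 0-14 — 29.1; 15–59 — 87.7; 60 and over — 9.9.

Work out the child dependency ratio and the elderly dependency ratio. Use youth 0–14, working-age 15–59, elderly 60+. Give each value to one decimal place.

Youth dependency ratio = 29.1 / 87.7 × 100 = 33.2
Old-age dependency ratio = 9.9 / 87.7 × 100 = 11.3

Youth dependency ratio: 33.2
Old-age dependency ratio: 11.3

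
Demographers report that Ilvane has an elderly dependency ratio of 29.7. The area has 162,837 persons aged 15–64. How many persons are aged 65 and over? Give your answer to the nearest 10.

Aged 65 and over: 48,360

Old-age dependency ratio = elderly / working-age × 100
29.7 = E / 162,837 × 100
⇒ 48,360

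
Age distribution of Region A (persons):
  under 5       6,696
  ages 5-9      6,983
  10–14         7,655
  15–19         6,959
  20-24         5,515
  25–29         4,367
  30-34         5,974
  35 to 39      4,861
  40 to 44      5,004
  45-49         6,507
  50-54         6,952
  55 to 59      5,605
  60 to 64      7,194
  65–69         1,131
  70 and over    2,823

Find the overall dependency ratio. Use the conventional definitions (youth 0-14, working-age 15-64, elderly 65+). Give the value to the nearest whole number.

Total dependency ratio: 43

0–14: 6,696 + 6,983 + 7,655 = 21,334
15–64: 6,959 + 5,515 + 4,367 + 5,974 + 4,861 + 5,004 + 6,507 + 6,952 + 5,605 + 7,194 = 58,938
65+: 1,131 + 2,823 = 3,954
Total dependency ratio = (21,334 + 3,954) / 58,938 × 100 = 25,288 / 58,938 × 100 = 43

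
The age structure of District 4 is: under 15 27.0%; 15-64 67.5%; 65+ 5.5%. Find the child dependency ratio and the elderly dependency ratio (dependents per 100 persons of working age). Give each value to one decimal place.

Youth dependency ratio = 27.0 / 67.5 × 100 = 40.0
Old-age dependency ratio = 5.5 / 67.5 × 100 = 8.1

Youth dependency ratio: 40.0
Old-age dependency ratio: 8.1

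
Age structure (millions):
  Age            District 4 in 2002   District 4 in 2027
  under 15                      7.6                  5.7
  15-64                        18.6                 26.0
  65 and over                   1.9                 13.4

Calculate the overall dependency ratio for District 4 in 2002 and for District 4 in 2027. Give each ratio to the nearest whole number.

District 4 in 2002: 51
District 4 in 2027: 73

District 4 in 2002: (7.6 + 1.9) / 18.6 × 100 = 9.5 / 18.6 × 100 = 51
District 4 in 2027: (5.7 + 13.4) / 26.0 × 100 = 19.1 / 26.0 × 100 = 73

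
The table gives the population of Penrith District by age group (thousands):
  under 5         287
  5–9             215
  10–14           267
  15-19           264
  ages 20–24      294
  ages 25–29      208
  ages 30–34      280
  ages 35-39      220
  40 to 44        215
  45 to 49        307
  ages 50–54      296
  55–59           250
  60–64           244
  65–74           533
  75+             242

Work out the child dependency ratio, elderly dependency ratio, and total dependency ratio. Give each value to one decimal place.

0–14: 287 + 215 + 267 = 769
15–64: 264 + 294 + 208 + 280 + 220 + 215 + 307 + 296 + 250 + 244 = 2,578
65+: 533 + 242 = 775
Youth dependency ratio = 769 / 2,578 × 100 = 29.8
Old-age dependency ratio = 775 / 2,578 × 100 = 30.1
Total dependency ratio = (769 + 775) / 2,578 × 100 = 1,544 / 2,578 × 100 = 59.9

Youth dependency ratio: 29.8
Old-age dependency ratio: 30.1
Total dependency ratio: 59.9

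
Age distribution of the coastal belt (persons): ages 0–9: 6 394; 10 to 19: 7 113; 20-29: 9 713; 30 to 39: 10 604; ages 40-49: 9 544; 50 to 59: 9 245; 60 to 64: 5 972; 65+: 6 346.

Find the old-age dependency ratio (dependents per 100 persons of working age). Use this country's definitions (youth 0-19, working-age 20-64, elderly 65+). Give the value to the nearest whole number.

0–19: 6 394 + 7 113 = 13 507
20–64: 9 713 + 10 604 + 9 544 + 9 245 + 5 972 = 45 078
65+: 6 346
Old-age dependency ratio = 6 346 / 45 078 × 100 = 14

Old-age dependency ratio: 14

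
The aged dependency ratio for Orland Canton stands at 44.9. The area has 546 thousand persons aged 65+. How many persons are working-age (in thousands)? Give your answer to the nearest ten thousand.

Old-age dependency ratio = elderly / working-age × 100
44.9 = 546 / W × 100
⇒ 1220

Working-age: 1220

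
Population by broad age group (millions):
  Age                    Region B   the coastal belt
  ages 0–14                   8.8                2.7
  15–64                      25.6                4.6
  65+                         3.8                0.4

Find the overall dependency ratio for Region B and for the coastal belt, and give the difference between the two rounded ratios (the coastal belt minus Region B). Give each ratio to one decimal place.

Region B: (8.8 + 3.8) / 25.6 × 100 = 12.6 / 25.6 × 100 = 49.2
the coastal belt: (2.7 + 0.4) / 4.6 × 100 = 3.1 / 4.6 × 100 = 67.4

Region B: 49.2
the coastal belt: 67.4
Difference: +18.2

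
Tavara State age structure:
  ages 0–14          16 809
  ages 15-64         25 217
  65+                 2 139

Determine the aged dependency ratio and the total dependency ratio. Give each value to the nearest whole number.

Old-age dependency ratio: 8
Total dependency ratio: 75

Old-age dependency ratio = 2 139 / 25 217 × 100 = 8
Total dependency ratio = (16 809 + 2 139) / 25 217 × 100 = 18 948 / 25 217 × 100 = 75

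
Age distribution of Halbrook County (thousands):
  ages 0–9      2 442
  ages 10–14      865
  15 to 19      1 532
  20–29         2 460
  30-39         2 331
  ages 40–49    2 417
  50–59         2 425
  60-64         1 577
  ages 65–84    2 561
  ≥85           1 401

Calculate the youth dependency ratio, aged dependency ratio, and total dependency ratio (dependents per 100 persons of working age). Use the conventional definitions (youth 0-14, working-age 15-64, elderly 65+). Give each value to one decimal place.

Youth dependency ratio: 26.0
Old-age dependency ratio: 31.1
Total dependency ratio: 57.0

0–14: 2 442 + 865 = 3 307
15–64: 1 532 + 2 460 + 2 331 + 2 417 + 2 425 + 1 577 = 12 742
65+: 2 561 + 1 401 = 3 962
Youth dependency ratio = 3 307 / 12 742 × 100 = 26.0
Old-age dependency ratio = 3 962 / 12 742 × 100 = 31.1
Total dependency ratio = (3 307 + 3 962) / 12 742 × 100 = 7 269 / 12 742 × 100 = 57.0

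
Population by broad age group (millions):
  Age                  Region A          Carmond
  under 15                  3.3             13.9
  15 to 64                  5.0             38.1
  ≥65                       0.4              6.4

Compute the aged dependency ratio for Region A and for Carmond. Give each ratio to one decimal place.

Region A: 8.0
Carmond: 16.8

Region A: 0.4 / 5.0 × 100 = 8.0
Carmond: 6.4 / 38.1 × 100 = 16.8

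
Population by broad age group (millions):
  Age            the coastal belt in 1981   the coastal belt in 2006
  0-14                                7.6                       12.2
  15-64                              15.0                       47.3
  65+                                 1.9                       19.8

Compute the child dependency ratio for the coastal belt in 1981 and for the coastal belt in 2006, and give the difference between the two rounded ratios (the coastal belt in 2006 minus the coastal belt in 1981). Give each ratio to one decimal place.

the coastal belt in 1981: 7.6 / 15.0 × 100 = 50.7
the coastal belt in 2006: 12.2 / 47.3 × 100 = 25.8

the coastal belt in 1981: 50.7
the coastal belt in 2006: 25.8
Difference: -24.9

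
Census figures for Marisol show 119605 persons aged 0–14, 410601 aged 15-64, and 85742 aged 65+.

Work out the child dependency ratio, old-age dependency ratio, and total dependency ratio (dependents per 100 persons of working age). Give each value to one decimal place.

Youth dependency ratio = 119605 / 410601 × 100 = 29.1
Old-age dependency ratio = 85742 / 410601 × 100 = 20.9
Total dependency ratio = (119605 + 85742) / 410601 × 100 = 205347 / 410601 × 100 = 50.0

Youth dependency ratio: 29.1
Old-age dependency ratio: 20.9
Total dependency ratio: 50.0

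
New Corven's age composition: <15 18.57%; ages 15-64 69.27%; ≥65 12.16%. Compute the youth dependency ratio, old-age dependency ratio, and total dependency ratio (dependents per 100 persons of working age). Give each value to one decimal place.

Youth dependency ratio = 18.57 / 69.27 × 100 = 26.8
Old-age dependency ratio = 12.16 / 69.27 × 100 = 17.6
Total dependency ratio = (18.57 + 12.16) / 69.27 × 100 = 30.73 / 69.27 × 100 = 44.4

Youth dependency ratio: 26.8
Old-age dependency ratio: 17.6
Total dependency ratio: 44.4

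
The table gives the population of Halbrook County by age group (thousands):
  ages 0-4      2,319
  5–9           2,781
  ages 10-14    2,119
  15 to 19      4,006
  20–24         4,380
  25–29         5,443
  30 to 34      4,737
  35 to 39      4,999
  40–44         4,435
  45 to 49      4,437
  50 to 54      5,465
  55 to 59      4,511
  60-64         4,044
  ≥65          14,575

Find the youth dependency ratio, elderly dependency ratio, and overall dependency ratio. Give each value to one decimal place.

Youth dependency ratio: 15.5
Old-age dependency ratio: 31.4
Total dependency ratio: 46.9

0–14: 2,319 + 2,781 + 2,119 = 7,219
15–64: 4,006 + 4,380 + 5,443 + 4,737 + 4,999 + 4,435 + 4,437 + 5,465 + 4,511 + 4,044 = 46,457
65+: 14,575
Youth dependency ratio = 7,219 / 46,457 × 100 = 15.5
Old-age dependency ratio = 14,575 / 46,457 × 100 = 31.4
Total dependency ratio = (7,219 + 14,575) / 46,457 × 100 = 21,794 / 46,457 × 100 = 46.9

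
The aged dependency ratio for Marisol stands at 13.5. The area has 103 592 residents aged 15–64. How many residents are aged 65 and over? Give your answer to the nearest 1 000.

Aged 65 and over: 14 000

Old-age dependency ratio = elderly / working-age × 100
13.5 = E / 103 592 × 100
⇒ 14 000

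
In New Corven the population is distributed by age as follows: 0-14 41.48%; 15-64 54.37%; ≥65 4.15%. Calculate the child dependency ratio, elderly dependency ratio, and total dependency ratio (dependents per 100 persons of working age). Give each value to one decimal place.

Youth dependency ratio: 76.3
Old-age dependency ratio: 7.6
Total dependency ratio: 83.9

Youth dependency ratio = 41.48 / 54.37 × 100 = 76.3
Old-age dependency ratio = 4.15 / 54.37 × 100 = 7.6
Total dependency ratio = (41.48 + 4.15) / 54.37 × 100 = 45.63 / 54.37 × 100 = 83.9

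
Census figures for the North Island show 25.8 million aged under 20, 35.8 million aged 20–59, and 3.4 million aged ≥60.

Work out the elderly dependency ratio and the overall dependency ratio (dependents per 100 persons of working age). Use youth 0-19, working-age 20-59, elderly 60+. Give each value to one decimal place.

Old-age dependency ratio = 3.4 / 35.8 × 100 = 9.5
Total dependency ratio = (25.8 + 3.4) / 35.8 × 100 = 29.2 / 35.8 × 100 = 81.6

Old-age dependency ratio: 9.5
Total dependency ratio: 81.6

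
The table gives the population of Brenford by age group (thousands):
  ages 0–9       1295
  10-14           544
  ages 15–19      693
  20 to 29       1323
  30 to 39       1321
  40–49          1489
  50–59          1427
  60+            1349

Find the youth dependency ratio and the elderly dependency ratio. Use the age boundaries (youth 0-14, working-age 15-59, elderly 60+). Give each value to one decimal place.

0–14: 1295 + 544 = 1839
15–59: 693 + 1323 + 1321 + 1489 + 1427 = 6253
60+: 1349
Youth dependency ratio = 1839 / 6253 × 100 = 29.4
Old-age dependency ratio = 1349 / 6253 × 100 = 21.6

Youth dependency ratio: 29.4
Old-age dependency ratio: 21.6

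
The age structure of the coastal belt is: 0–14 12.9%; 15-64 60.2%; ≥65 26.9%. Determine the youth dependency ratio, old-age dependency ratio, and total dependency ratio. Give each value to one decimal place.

Youth dependency ratio = 12.9 / 60.2 × 100 = 21.4
Old-age dependency ratio = 26.9 / 60.2 × 100 = 44.7
Total dependency ratio = (12.9 + 26.9) / 60.2 × 100 = 39.8 / 60.2 × 100 = 66.1

Youth dependency ratio: 21.4
Old-age dependency ratio: 44.7
Total dependency ratio: 66.1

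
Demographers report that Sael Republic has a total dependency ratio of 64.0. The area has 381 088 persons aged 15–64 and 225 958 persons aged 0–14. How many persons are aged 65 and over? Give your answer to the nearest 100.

Total dependency ratio = (youth + elderly) / working-age × 100
64.0 = (225 958 + E) / 381 088 × 100
⇒ 17 900

Aged 65 and over: 17 900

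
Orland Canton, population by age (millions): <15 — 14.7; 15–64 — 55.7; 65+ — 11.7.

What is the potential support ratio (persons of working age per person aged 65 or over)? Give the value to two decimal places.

Potential support ratio = 55.7 / 11.7 = 4.76

Potential support ratio: 4.76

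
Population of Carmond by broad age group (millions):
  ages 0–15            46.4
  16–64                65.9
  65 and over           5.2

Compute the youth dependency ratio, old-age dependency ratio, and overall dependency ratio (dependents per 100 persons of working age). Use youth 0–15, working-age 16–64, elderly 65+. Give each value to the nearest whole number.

Youth dependency ratio: 70
Old-age dependency ratio: 8
Total dependency ratio: 78

Youth dependency ratio = 46.4 / 65.9 × 100 = 70
Old-age dependency ratio = 5.2 / 65.9 × 100 = 8
Total dependency ratio = (46.4 + 5.2) / 65.9 × 100 = 51.6 / 65.9 × 100 = 78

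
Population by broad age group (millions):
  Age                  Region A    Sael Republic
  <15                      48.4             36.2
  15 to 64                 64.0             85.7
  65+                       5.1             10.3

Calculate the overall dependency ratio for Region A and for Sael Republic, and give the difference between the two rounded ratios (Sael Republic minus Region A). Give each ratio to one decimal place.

Region A: (48.4 + 5.1) / 64.0 × 100 = 53.5 / 64.0 × 100 = 83.6
Sael Republic: (36.2 + 10.3) / 85.7 × 100 = 46.5 / 85.7 × 100 = 54.3

Region A: 83.6
Sael Republic: 54.3
Difference: -29.3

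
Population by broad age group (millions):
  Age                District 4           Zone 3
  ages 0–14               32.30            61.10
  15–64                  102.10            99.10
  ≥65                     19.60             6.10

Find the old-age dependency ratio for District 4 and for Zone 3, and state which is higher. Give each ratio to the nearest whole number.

District 4: 19.60 / 102.10 × 100 = 19
Zone 3: 6.10 / 99.10 × 100 = 6

District 4: 19
Zone 3: 6
Higher: District 4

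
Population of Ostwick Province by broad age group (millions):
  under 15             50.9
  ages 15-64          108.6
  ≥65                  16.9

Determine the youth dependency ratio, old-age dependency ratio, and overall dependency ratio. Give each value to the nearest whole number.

Youth dependency ratio = 50.9 / 108.6 × 100 = 47
Old-age dependency ratio = 16.9 / 108.6 × 100 = 16
Total dependency ratio = (50.9 + 16.9) / 108.6 × 100 = 67.8 / 108.6 × 100 = 62

Youth dependency ratio: 47
Old-age dependency ratio: 16
Total dependency ratio: 62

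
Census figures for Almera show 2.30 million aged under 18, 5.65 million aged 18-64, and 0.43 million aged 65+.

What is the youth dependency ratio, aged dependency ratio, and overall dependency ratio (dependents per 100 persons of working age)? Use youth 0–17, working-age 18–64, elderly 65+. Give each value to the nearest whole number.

Youth dependency ratio = 2.30 / 5.65 × 100 = 41
Old-age dependency ratio = 0.43 / 5.65 × 100 = 8
Total dependency ratio = (2.30 + 0.43) / 5.65 × 100 = 2.73 / 5.65 × 100 = 48

Youth dependency ratio: 41
Old-age dependency ratio: 8
Total dependency ratio: 48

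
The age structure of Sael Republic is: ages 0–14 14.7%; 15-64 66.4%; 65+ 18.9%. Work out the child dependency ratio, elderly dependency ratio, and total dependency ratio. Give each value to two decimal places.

Youth dependency ratio: 22.14
Old-age dependency ratio: 28.46
Total dependency ratio: 50.60

Youth dependency ratio = 14.7 / 66.4 × 100 = 22.14
Old-age dependency ratio = 18.9 / 66.4 × 100 = 28.46
Total dependency ratio = (14.7 + 18.9) / 66.4 × 100 = 33.6 / 66.4 × 100 = 50.60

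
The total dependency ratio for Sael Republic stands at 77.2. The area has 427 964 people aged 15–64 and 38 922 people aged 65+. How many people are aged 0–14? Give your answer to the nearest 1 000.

Total dependency ratio = (youth + elderly) / working-age × 100
77.2 = (Y + 38 922) / 427 964 × 100
⇒ 291 000

Aged 0–14: 291 000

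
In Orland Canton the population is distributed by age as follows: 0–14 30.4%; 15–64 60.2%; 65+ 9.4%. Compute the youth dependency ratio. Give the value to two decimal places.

Youth dependency ratio = 30.4 / 60.2 × 100 = 50.50

Youth dependency ratio: 50.50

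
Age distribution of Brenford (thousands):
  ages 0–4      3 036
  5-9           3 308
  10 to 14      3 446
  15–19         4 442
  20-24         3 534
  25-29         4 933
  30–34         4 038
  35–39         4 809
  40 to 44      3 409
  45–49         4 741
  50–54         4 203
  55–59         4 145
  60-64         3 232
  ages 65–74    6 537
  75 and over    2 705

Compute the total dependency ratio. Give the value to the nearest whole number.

Total dependency ratio: 46

0–14: 3 036 + 3 308 + 3 446 = 9 790
15–64: 4 442 + 3 534 + 4 933 + 4 038 + 4 809 + 3 409 + 4 741 + 4 203 + 4 145 + 3 232 = 41 486
65+: 6 537 + 2 705 = 9 242
Total dependency ratio = (9 790 + 9 242) / 41 486 × 100 = 19 032 / 41 486 × 100 = 46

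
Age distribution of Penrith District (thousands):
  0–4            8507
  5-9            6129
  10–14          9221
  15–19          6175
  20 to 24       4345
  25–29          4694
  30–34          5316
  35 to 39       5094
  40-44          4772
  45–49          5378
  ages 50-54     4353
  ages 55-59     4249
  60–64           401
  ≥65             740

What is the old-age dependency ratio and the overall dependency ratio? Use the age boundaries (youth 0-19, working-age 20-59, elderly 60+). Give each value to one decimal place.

Old-age dependency ratio: 3.0
Total dependency ratio: 81.6

0–19: 8507 + 6129 + 9221 + 6175 = 30032
20–59: 4345 + 4694 + 5316 + 5094 + 4772 + 5378 + 4353 + 4249 = 38201
60+: 401 + 740 = 1141
Old-age dependency ratio = 1141 / 38201 × 100 = 3.0
Total dependency ratio = (30032 + 1141) / 38201 × 100 = 31173 / 38201 × 100 = 81.6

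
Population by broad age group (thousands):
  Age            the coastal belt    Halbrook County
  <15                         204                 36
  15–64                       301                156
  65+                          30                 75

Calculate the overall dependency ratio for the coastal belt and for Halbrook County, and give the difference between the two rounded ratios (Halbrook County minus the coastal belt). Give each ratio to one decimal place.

the coastal belt: (204 + 30) / 301 × 100 = 234 / 301 × 100 = 77.7
Halbrook County: (36 + 75) / 156 × 100 = 111 / 156 × 100 = 71.2

the coastal belt: 77.7
Halbrook County: 71.2
Difference: -6.5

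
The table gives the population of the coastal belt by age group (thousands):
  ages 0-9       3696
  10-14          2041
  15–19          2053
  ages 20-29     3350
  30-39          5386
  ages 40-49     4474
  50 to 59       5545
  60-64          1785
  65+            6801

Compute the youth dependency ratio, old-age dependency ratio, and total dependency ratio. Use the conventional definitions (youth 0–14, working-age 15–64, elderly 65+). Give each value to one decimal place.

Youth dependency ratio: 25.4
Old-age dependency ratio: 30.1
Total dependency ratio: 55.5

0–14: 3696 + 2041 = 5737
15–64: 2053 + 3350 + 5386 + 4474 + 5545 + 1785 = 22593
65+: 6801
Youth dependency ratio = 5737 / 22593 × 100 = 25.4
Old-age dependency ratio = 6801 / 22593 × 100 = 30.1
Total dependency ratio = (5737 + 6801) / 22593 × 100 = 12538 / 22593 × 100 = 55.5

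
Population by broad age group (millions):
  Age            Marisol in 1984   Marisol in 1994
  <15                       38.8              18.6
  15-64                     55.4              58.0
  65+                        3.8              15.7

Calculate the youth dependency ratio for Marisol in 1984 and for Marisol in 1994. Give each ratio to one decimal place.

Marisol in 1984: 70.0
Marisol in 1994: 32.1

Marisol in 1984: 38.8 / 55.4 × 100 = 70.0
Marisol in 1994: 18.6 / 58.0 × 100 = 32.1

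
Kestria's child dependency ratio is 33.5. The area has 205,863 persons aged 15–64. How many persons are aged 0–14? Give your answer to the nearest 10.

Youth dependency ratio = youth / working-age × 100
33.5 = Y / 205,863 × 100
⇒ 68,960

Aged 0–14: 68,960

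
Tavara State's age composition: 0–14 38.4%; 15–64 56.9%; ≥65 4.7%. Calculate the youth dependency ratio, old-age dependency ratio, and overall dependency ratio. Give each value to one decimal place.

Youth dependency ratio: 67.5
Old-age dependency ratio: 8.3
Total dependency ratio: 75.7

Youth dependency ratio = 38.4 / 56.9 × 100 = 67.5
Old-age dependency ratio = 4.7 / 56.9 × 100 = 8.3
Total dependency ratio = (38.4 + 4.7) / 56.9 × 100 = 43.1 / 56.9 × 100 = 75.7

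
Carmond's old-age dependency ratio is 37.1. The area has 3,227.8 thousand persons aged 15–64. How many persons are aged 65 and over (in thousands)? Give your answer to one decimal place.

Aged 65 and over: 1,197.5

Old-age dependency ratio = elderly / working-age × 100
37.1 = E / 3,227.8 × 100
⇒ 1,197.5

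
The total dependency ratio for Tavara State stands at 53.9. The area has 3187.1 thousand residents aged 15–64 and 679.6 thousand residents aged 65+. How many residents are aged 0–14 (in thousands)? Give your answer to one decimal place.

Total dependency ratio = (youth + elderly) / working-age × 100
53.9 = (Y + 679.6) / 3187.1 × 100
⇒ 1038.2

Aged 0–14: 1038.2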